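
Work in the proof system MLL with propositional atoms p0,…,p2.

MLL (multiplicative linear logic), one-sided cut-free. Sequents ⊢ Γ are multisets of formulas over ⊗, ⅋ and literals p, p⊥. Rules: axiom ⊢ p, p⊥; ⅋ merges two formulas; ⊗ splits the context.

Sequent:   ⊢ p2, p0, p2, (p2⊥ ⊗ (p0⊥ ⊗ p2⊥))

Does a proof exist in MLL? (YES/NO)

Derivation (root first):
[⊗]  ⊢ p2, p0, p2, (p2⊥ ⊗ (p0⊥ ⊗ p2⊥))
  [Ax]  ⊢ p2, p2⊥
  [⊗]  ⊢ p0, p2, (p0⊥ ⊗ p2⊥)
    [Ax]  ⊢ p0, p0⊥
    [Ax]  ⊢ p2, p2⊥

Result: YES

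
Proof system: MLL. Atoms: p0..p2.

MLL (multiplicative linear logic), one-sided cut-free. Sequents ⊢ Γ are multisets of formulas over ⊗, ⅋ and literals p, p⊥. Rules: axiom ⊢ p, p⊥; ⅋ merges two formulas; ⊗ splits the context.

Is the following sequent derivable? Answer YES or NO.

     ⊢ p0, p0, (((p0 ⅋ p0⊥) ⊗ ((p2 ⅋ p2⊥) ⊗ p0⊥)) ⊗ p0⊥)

Derivation (root first):
[⊗]  ⊢ p0, p0, (((p0 ⅋ p0⊥) ⊗ ((p2 ⅋ p2⊥) ⊗ p0⊥)) ⊗ p0⊥)
  [⊗]  ⊢ p0, ((p0 ⅋ p0⊥) ⊗ ((p2 ⅋ p2⊥) ⊗ p0⊥))
    [⅋]  ⊢ (p0 ⅋ p0⊥)
      [Ax]  ⊢ p0, p0⊥
    [⊗]  ⊢ p0, ((p2 ⅋ p2⊥) ⊗ p0⊥)
      [⅋]  ⊢ (p2 ⅋ p2⊥)
        [Ax]  ⊢ p2, p2⊥
      [Ax]  ⊢ p0, p0⊥
  [Ax]  ⊢ p0, p0⊥

Result: YES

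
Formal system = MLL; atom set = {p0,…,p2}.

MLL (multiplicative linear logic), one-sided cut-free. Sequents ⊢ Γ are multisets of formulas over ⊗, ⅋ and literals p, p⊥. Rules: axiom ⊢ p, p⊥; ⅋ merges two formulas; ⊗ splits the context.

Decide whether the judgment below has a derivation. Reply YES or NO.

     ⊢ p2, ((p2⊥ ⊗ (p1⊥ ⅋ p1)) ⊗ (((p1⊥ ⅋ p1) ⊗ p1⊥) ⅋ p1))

Proof tree:
[⊗]  ⊢ p2, ((p2⊥ ⊗ (p1⊥ ⅋ p1)) ⊗ (((p1⊥ ⅋ p1) ⊗ p1⊥) ⅋ p1))
  [⊗]  ⊢ p2, (p2⊥ ⊗ (p1⊥ ⅋ p1))
    [Ax]  ⊢ p2, p2⊥
    [⅋]  ⊢ (p1⊥ ⅋ p1)
      [Ax]  ⊢ p1, p1⊥
  [⅋]  ⊢ (((p1⊥ ⅋ p1) ⊗ p1⊥) ⅋ p1)
    [⊗]  ⊢ p1, ((p1⊥ ⅋ p1) ⊗ p1⊥)
      [⅋]  ⊢ (p1⊥ ⅋ p1)
        [Ax]  ⊢ p1, p1⊥
      [Ax]  ⊢ p1, p1⊥

Result: YES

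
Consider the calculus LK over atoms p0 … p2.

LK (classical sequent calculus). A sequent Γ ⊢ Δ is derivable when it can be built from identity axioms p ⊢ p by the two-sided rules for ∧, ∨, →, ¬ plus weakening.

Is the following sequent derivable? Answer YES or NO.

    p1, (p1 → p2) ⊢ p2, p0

Proof tree:
[WR] p1, (p1 → p2) ⊢ p2, p0
  [→L] p1, (p1 → p2) ⊢ p2
    [Ax] p1 ⊢ p1
    [Ax] p2 ⊢ p2

Result: YES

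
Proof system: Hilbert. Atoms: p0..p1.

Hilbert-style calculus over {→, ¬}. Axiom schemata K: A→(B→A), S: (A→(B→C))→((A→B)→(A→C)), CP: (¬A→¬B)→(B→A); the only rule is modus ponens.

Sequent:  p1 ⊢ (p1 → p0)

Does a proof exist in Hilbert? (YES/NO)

Enumerate valuations to refute Γ ⊢ Δ:
  v=00: Γ:[p1=F] Δ:[(p1 → p0)=T] refutes=False
  v=01: Γ:[p1=T] Δ:[(p1 → p0)=F] refutes=True  ← countermodel

Result: NO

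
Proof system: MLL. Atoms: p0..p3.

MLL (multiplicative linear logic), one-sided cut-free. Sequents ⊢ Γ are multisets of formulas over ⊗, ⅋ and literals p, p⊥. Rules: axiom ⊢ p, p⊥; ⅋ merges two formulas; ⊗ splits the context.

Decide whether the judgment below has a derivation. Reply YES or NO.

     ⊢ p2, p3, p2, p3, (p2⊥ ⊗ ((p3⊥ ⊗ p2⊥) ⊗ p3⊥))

Derivation trace:
[⊗]  ⊢ p2, p3, p2, p3, (p2⊥ ⊗ ((p3⊥ ⊗ p2⊥) ⊗ p3⊥))
  [Ax]  ⊢ p2, p2⊥
  [⊗]  ⊢ p3, p2, p3, ((p3⊥ ⊗ p2⊥) ⊗ p3⊥)
    [⊗]  ⊢ p3, p2, (p3⊥ ⊗ p2⊥)
      [Ax]  ⊢ p3, p3⊥
      [Ax]  ⊢ p2, p2⊥
    [Ax]  ⊢ p3, p3⊥

Result: YES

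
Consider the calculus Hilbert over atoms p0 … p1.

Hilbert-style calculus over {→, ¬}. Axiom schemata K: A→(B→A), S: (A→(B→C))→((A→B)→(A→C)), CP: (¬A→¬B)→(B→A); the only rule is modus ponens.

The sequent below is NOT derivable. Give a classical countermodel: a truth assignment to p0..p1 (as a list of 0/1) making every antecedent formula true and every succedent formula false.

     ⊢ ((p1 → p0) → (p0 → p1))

Enumerate valuations to refute Γ ⊢ Δ:
  v=00: Γ:[] Δ:[((p1 → p0) → (p0 → p1))=T] refutes=False
  v=01: Γ:[] Δ:[((p1 → p0) → (p0 → p1))=T] refutes=False
  v=10: Γ:[] Δ:[((p1 → p0) → (p0 → p1))=F] refutes=True  ← countermodel

Result: [1, 0]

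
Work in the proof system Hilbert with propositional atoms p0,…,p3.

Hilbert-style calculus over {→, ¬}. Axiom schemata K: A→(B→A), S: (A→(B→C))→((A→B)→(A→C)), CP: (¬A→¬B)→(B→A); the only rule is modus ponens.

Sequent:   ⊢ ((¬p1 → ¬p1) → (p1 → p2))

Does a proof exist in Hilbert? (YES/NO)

Search for a countermodel by truth-table:
  v=0000: Γ:[] Δ:[((¬p1 → ¬p1) → (p1 → p2))=T] refutes=False
  v=0001: Γ:[] Δ:[((¬p1 → ¬p1) → (p1 → p2))=T] refutes=False
  v=0010: Γ:[] Δ:[((¬p1 → ¬p1) → (p1 → p2))=T] refutes=False
  v=0011: Γ:[] Δ:[((¬p1 → ¬p1) → (p1 → p2))=T] refutes=False
  v=0100: Γ:[] Δ:[((¬p1 → ¬p1) → (p1 → p2))=F] refutes=True  ← countermodel

Result: NO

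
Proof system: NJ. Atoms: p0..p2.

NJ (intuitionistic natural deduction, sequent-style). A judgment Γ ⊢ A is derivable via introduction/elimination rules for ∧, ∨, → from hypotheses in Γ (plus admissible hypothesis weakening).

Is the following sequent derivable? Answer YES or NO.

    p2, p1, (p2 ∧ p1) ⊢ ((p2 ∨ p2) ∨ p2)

Derivation (root first):
[∨I₁] p2, p1, (p2 ∧ p1) ⊢ ((p2 ∨ p2) ∨ p2)
  [Wk] p2, p1, (p2 ∧ p1) ⊢ (p2 ∨ p2)
    [Wk] p2, p1 ⊢ (p2 ∨ p2)
      [∨I₁] p2 ⊢ (p2 ∨ p2)
        [Ax] p2 ⊢ p2

Result: YES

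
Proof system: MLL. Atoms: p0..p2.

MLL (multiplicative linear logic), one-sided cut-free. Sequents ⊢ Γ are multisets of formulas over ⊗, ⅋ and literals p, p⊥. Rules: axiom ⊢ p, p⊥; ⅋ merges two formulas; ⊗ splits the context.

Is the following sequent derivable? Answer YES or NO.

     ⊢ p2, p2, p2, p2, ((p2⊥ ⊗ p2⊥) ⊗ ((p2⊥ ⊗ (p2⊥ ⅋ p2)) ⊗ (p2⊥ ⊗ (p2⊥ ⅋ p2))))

Derivation trace:
[⊗]  ⊢ p2, p2, p2, p2, ((p2⊥ ⊗ p2⊥) ⊗ ((p2⊥ ⊗ (p2⊥ ⅋ p2)) ⊗ (p2⊥ ⊗ (p2⊥ ⅋ p2))))
  [⊗]  ⊢ p2, p2, (p2⊥ ⊗ p2⊥)
    [Ax]  ⊢ p2, p2⊥
    [Ax]  ⊢ p2, p2⊥
  [⊗]  ⊢ p2, p2, ((p2⊥ ⊗ (p2⊥ ⅋ p2)) ⊗ (p2⊥ ⊗ (p2⊥ ⅋ p2)))
    [⊗]  ⊢ p2, (p2⊥ ⊗ (p2⊥ ⅋ p2))
      [Ax]  ⊢ p2, p2⊥
      [⅋]  ⊢ (p2⊥ ⅋ p2)
        [Ax]  ⊢ p2, p2⊥
    [⊗]  ⊢ p2, (p2⊥ ⊗ (p2⊥ ⅋ p2))
      [Ax]  ⊢ p2, p2⊥
      [⅋]  ⊢ (p2⊥ ⅋ p2)
        [Ax]  ⊢ p2, p2⊥

Result: YES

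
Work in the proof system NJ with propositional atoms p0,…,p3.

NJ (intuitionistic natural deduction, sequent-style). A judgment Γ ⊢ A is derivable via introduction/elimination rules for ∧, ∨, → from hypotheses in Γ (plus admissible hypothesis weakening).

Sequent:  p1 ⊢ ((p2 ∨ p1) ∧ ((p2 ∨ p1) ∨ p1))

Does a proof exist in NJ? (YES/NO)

Derivation trace:
[∧I] p1 ⊢ ((p2 ∨ p1) ∧ ((p2 ∨ p1) ∨ p1))
  [∨I₂] p1 ⊢ (p2 ∨ p1)
    [Ax] p1 ⊢ p1
  [∨I₁] p1 ⊢ ((p2 ∨ p1) ∨ p1)
    [∨I₂] p1 ⊢ (p2 ∨ p1)
      [Ax] p1 ⊢ p1

Result: YES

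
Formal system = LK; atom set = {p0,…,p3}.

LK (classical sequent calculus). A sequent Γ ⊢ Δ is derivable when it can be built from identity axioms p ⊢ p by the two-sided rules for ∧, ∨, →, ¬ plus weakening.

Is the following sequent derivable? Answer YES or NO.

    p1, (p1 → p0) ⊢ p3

Enumerate valuations to refute Γ ⊢ Δ:
  v=0000: Γ:[p1=F, (p1 → p0)=T] Δ:[p3=F] refutes=False
  v=0001: Γ:[p1=F, (p1 → p0)=T] Δ:[p3=T] refutes=False
  v=0010: Γ:[p1=F, (p1 → p0)=T] Δ:[p3=F] refutes=False
  v=0011: Γ:[p1=F, (p1 → p0)=T] Δ:[p3=T] refutes=False
  v=0100: Γ:[p1=T, (p1 → p0)=F] Δ:[p3=F] refutes=False
  v=0101: Γ:[p1=T, (p1 → p0)=F] Δ:[p3=T] refutes=False
  v=0110: Γ:[p1=T, (p1 → p0)=F] Δ:[p3=F] refutes=False
  v=0111: Γ:[p1=T, (p1 → p0)=F] Δ:[p3=T] refutes=False
  v=1000: Γ:[p1=F, (p1 → p0)=T] Δ:[p3=F] refutes=False
  v=1001: Γ:[p1=F, (p1 → p0)=T] Δ:[p3=T] refutes=False
  v=1010: Γ:[p1=F, (p1 → p0)=T] Δ:[p3=F] refutes=False
  v=1011: Γ:[p1=F, (p1 → p0)=T] Δ:[p3=T] refutes=False
  v=1100: Γ:[p1=T, (p1 → p0)=T] Δ:[p3=F] refutes=True  ← countermodel

Result: NO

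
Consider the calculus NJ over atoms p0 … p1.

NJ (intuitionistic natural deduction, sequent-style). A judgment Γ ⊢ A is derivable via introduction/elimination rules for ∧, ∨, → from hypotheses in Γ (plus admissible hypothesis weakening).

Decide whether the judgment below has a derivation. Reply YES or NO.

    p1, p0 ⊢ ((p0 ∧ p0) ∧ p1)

Derivation trace:
[∧I] p1, p0 ⊢ ((p0 ∧ p0) ∧ p1)
  [∧I] p0 ⊢ (p0 ∧ p0)
    [Ax] p0 ⊢ p0
    [Ax] p0 ⊢ p0
  [Ax] p1 ⊢ p1

Result: YES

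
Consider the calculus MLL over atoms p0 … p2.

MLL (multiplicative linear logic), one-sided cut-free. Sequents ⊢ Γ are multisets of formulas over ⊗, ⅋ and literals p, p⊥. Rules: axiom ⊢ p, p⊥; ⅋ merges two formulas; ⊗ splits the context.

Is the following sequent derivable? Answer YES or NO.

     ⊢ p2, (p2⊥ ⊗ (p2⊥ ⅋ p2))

Derivation (root first):
[⊗]  ⊢ p2, (p2⊥ ⊗ (p2⊥ ⅋ p2))
  [Ax]  ⊢ p2, p2⊥
  [⅋]  ⊢ (p2⊥ ⅋ p2)
    [Ax]  ⊢ p2, p2⊥

Result: YES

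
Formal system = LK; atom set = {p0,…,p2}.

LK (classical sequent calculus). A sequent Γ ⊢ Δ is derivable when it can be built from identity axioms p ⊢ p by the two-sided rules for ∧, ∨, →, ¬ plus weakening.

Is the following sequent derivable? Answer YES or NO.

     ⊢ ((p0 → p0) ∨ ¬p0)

Proof tree:
[∨R]  ⊢ ((p0 → p0) ∨ ¬p0)
  [¬R]  ⊢ (p0 → p0), ¬p0
    [WL] p0 ⊢ (p0 → p0)
      [→R]  ⊢ (p0 → p0)
        [Ax] p0 ⊢ p0

Result: YES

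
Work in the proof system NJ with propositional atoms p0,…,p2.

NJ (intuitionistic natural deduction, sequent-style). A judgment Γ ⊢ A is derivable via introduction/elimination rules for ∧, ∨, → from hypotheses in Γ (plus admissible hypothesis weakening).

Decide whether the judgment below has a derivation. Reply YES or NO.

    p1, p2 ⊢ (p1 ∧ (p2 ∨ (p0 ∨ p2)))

Derivation (root first):
[∧I] p1, p2 ⊢ (p1 ∧ (p2 ∨ (p0 ∨ p2)))
  [Ax] p1 ⊢ p1
  [∨I₂] p2 ⊢ (p2 ∨ (p0 ∨ p2))
    [∨I₂] p2 ⊢ (p0 ∨ p2)
      [Ax] p2 ⊢ p2

Result: YES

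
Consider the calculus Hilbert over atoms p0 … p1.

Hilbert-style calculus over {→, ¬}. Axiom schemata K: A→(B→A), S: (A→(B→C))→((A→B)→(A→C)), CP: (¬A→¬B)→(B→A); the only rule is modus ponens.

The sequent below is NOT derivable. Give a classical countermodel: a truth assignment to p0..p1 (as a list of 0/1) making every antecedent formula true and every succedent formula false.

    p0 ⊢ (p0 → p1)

Truth-table refutation:
  v=00: Γ:[p0=F] Δ:[(p0 → p1)=T] refutes=False
  v=01: Γ:[p0=F] Δ:[(p0 → p1)=T] refutes=False
  v=10: Γ:[p0=T] Δ:[(p0 → p1)=F] refutes=True  ← countermodel

Result: [1, 0]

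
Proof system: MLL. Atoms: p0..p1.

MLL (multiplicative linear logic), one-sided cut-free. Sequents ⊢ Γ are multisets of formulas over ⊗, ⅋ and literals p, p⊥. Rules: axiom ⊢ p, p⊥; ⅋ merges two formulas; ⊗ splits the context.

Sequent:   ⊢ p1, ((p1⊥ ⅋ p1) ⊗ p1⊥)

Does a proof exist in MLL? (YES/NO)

Derivation trace:
[⊗]  ⊢ p1, ((p1⊥ ⅋ p1) ⊗ p1⊥)
  [⅋]  ⊢ (p1⊥ ⅋ p1)
    [Ax]  ⊢ p1, p1⊥
  [Ax]  ⊢ p1, p1⊥

Result: YES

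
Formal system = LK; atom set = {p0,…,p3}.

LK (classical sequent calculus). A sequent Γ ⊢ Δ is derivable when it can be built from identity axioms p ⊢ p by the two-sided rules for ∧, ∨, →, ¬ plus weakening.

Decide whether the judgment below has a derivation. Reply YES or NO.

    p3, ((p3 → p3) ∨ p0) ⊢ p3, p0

Proof tree:
[∨L] p3, ((p3 → p3) ∨ p0) ⊢ p3, p0
  [→L] p3, (p3 → p3) ⊢ p3
    [Ax] p3 ⊢ p3
    [Ax] p3 ⊢ p3
  [Ax] p0 ⊢ p0

Result: YES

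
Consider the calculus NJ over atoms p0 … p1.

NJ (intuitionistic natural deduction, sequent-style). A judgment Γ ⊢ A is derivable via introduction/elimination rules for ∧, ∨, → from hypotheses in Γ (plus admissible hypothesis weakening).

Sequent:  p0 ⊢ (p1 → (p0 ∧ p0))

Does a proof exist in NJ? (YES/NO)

Derivation trace:
[→I] p0 ⊢ (p1 → (p0 ∧ p0))
  [Wk] p0, p1 ⊢ (p0 ∧ p0)
    [∧I] p0 ⊢ (p0 ∧ p0)
      [Ax] p0 ⊢ p0
      [Ax] p0 ⊢ p0

Result: YES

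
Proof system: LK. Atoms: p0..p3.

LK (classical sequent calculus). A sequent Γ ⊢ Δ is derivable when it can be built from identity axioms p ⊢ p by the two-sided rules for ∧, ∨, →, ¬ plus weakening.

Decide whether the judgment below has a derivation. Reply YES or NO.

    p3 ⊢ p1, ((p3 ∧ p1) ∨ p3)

Derivation (root first):
[∨R] p3 ⊢ p1, ((p3 ∧ p1) ∨ p3)
  [∧R] p3 ⊢ p1, p3, (p3 ∧ p1)
    [Ax] p3 ⊢ p3
    [WR] p3 ⊢ p3, p1, p1
      [WR] p3 ⊢ p3, p1
        [Ax] p3 ⊢ p3

Result: YES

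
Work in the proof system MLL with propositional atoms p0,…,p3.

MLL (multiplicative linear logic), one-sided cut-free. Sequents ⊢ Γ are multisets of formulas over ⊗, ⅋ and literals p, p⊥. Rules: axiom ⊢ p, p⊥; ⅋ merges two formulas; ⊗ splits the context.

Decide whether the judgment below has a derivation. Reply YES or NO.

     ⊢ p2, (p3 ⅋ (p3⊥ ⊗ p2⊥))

Derivation trace:
[⅋]  ⊢ p2, (p3 ⅋ (p3⊥ ⊗ p2⊥))
  [⊗]  ⊢ p3, p2, (p3⊥ ⊗ p2⊥)
    [Ax]  ⊢ p3, p3⊥
    [Ax]  ⊢ p2, p2⊥

Result: YES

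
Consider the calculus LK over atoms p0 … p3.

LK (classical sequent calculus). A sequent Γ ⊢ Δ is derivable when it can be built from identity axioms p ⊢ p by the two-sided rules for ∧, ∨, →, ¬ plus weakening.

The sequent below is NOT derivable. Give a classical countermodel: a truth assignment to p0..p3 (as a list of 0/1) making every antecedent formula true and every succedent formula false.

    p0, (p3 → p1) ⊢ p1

Enumerate valuations to refute Γ ⊢ Δ:
  v=0000: Γ:[p0=F, (p3 → p1)=T] Δ:[p1=F] refutes=False
  v=0001: Γ:[p0=F, (p3 → p1)=F] Δ:[p1=F] refutes=False
  v=0010: Γ:[p0=F, (p3 → p1)=T] Δ:[p1=F] refutes=False
  v=0011: Γ:[p0=F, (p3 → p1)=F] Δ:[p1=F] refutes=False
  v=0100: Γ:[p0=F, (p3 → p1)=T] Δ:[p1=T] refutes=False
  v=0101: Γ:[p0=F, (p3 → p1)=T] Δ:[p1=T] refutes=False
  v=0110: Γ:[p0=F, (p3 → p1)=T] Δ:[p1=T] refutes=False
  v=0111: Γ:[p0=F, (p3 → p1)=T] Δ:[p1=T] refutes=False
  v=1000: Γ:[p0=T, (p3 → p1)=T] Δ:[p1=F] refutes=True  ← countermodel

Result: [1, 0, 0, 0]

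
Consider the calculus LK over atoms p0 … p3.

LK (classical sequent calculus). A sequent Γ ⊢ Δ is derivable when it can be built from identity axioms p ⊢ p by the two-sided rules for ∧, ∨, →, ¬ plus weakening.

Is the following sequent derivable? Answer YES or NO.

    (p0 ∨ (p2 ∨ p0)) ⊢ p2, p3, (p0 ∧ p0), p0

Proof tree:
[∨L] (p0 ∨ (p2 ∨ p0)) ⊢ p2, p3, (p0 ∧ p0), p0
  [WR] p0 ⊢ (p0 ∧ p0), p3
    [∧R] p0 ⊢ (p0 ∧ p0)
      [Ax] p0 ⊢ p0
      [Ax] p0 ⊢ p0
  [∨L] (p2 ∨ p0) ⊢ p2, p0
    [Ax] p2 ⊢ p2
    [Ax] p0 ⊢ p0

Result: YES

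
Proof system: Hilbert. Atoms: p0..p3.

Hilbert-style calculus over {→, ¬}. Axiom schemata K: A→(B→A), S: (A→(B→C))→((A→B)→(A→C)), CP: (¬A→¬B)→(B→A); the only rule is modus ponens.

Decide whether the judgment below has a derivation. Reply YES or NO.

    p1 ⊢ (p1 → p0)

Search for a countermodel by truth-table:
  v=0000: Γ:[p1=F] Δ:[(p1 → p0)=T] refutes=False
  v=0001: Γ:[p1=F] Δ:[(p1 → p0)=T] refutes=False
  v=0010: Γ:[p1=F] Δ:[(p1 → p0)=T] refutes=False
  v=0011: Γ:[p1=F] Δ:[(p1 → p0)=T] refutes=False
  v=0100: Γ:[p1=T] Δ:[(p1 → p0)=F] refutes=True  ← countermodel

Result: NO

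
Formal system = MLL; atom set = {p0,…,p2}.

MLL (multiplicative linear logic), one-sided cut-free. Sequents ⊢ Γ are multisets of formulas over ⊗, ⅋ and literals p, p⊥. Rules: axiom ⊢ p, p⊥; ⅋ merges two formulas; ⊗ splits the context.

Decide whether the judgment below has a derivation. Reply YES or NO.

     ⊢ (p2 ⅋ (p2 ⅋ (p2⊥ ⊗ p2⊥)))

Derivation (root first):
[⅋]  ⊢ (p2 ⅋ (p2 ⅋ (p2⊥ ⊗ p2⊥)))
  [⅋]  ⊢ p2, (p2 ⅋ (p2⊥ ⊗ p2⊥))
    [⊗]  ⊢ p2, p2, (p2⊥ ⊗ p2⊥)
      [Ax]  ⊢ p2, p2⊥
      [Ax]  ⊢ p2, p2⊥

Result: YES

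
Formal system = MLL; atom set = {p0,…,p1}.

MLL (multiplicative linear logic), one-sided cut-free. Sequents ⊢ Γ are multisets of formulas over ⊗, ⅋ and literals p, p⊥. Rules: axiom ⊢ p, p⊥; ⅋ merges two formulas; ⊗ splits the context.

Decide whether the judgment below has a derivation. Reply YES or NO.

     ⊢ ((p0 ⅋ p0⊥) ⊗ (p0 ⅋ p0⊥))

Proof tree:
[⊗]  ⊢ ((p0 ⅋ p0⊥) ⊗ (p0 ⅋ p0⊥))
  [⅋]  ⊢ (p0 ⅋ p0⊥)
    [Ax]  ⊢ p0, p0⊥
  [⅋]  ⊢ (p0 ⅋ p0⊥)
    [Ax]  ⊢ p0, p0⊥

Result: YES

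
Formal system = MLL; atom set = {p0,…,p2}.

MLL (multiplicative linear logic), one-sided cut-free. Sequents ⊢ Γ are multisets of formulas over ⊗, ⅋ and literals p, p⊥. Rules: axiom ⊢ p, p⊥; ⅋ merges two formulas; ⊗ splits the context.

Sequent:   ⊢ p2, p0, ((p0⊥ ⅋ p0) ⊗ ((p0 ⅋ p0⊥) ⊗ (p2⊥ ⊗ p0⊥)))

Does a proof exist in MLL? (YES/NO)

Proof tree:
[⊗]  ⊢ p2, p0, ((p0⊥ ⅋ p0) ⊗ ((p0 ⅋ p0⊥) ⊗ (p2⊥ ⊗ p0⊥)))
  [⅋]  ⊢ (p0⊥ ⅋ p0)
    [Ax]  ⊢ p0, p0⊥
  [⊗]  ⊢ p2, p0, ((p0 ⅋ p0⊥) ⊗ (p2⊥ ⊗ p0⊥))
    [⅋]  ⊢ (p0 ⅋ p0⊥)
      [Ax]  ⊢ p0, p0⊥
    [⊗]  ⊢ p2, p0, (p2⊥ ⊗ p0⊥)
      [Ax]  ⊢ p2, p2⊥
      [Ax]  ⊢ p0, p0⊥

Result: YES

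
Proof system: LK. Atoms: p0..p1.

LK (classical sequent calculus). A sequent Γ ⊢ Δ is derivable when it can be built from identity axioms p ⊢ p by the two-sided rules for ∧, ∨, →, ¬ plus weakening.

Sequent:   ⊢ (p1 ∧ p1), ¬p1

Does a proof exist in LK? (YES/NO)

Proof tree:
[¬R]  ⊢ (p1 ∧ p1), ¬p1
  [∧R] p1 ⊢ (p1 ∧ p1)
    [Ax] p1 ⊢ p1
    [Ax] p1 ⊢ p1

Result: YES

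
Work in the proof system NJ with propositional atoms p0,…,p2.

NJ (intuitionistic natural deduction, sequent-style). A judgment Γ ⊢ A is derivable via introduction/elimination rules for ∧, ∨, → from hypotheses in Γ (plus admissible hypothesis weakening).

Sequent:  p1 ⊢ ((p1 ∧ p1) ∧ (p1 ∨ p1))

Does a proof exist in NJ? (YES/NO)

Proof tree:
[∧I] p1 ⊢ ((p1 ∧ p1) ∧ (p1 ∨ p1))
  [∧I] p1 ⊢ (p1 ∧ p1)
    [Ax] p1 ⊢ p1
    [Ax] p1 ⊢ p1
  [∨I₁] p1 ⊢ (p1 ∨ p1)
    [Ax] p1 ⊢ p1

Result: YES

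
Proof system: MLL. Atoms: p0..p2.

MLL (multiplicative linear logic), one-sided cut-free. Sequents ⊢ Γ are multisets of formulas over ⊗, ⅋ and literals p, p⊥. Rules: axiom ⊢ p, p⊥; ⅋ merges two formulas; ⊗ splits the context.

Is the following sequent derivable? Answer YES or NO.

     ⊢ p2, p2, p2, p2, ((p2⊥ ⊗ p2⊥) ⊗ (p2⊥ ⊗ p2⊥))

Derivation trace:
[⊗]  ⊢ p2, p2, p2, p2, ((p2⊥ ⊗ p2⊥) ⊗ (p2⊥ ⊗ p2⊥))
  [⊗]  ⊢ p2, p2, (p2⊥ ⊗ p2⊥)
    [Ax]  ⊢ p2, p2⊥
    [Ax]  ⊢ p2, p2⊥
  [⊗]  ⊢ p2, p2, (p2⊥ ⊗ p2⊥)
    [Ax]  ⊢ p2, p2⊥
    [Ax]  ⊢ p2, p2⊥

Result: YES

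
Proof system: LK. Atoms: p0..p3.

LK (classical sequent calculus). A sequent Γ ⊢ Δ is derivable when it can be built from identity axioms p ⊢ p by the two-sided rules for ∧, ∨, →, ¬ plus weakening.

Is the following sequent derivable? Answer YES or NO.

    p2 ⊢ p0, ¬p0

Derivation trace:
[WL] p2 ⊢ p0, ¬p0
  [¬R]  ⊢ p0, ¬p0
    [Ax] p0 ⊢ p0

Result: YES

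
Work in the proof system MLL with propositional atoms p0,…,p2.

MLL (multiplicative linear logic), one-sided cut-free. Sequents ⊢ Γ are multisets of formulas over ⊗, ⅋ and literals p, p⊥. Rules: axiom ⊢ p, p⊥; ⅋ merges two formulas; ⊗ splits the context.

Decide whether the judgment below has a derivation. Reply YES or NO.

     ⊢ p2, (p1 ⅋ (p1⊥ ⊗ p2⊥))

Proof tree:
[⅋]  ⊢ p2, (p1 ⅋ (p1⊥ ⊗ p2⊥))
  [⊗]  ⊢ p1, p2, (p1⊥ ⊗ p2⊥)
    [Ax]  ⊢ p1, p1⊥
    [Ax]  ⊢ p2, p2⊥

Result: YES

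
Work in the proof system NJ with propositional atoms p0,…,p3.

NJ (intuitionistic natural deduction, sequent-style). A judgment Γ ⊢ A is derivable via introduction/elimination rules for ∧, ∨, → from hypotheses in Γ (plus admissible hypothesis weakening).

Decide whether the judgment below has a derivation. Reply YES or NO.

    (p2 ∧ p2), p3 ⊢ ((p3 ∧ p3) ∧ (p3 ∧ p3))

Proof tree:
[∧I] (p2 ∧ p2), p3 ⊢ ((p3 ∧ p3) ∧ (p3 ∧ p3))
  [∧I] p3 ⊢ (p3 ∧ p3)
    [Ax] p3 ⊢ p3
    [Ax] p3 ⊢ p3
  [Wk] p3, (p2 ∧ p2) ⊢ (p3 ∧ p3)
    [∧I] p3 ⊢ (p3 ∧ p3)
      [Ax] p3 ⊢ p3
      [Ax] p3 ⊢ p3

Result: YES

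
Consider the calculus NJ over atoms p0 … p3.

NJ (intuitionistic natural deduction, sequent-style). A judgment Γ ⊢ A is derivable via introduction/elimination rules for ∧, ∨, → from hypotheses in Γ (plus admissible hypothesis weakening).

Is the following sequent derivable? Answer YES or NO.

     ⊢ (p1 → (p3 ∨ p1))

Proof tree:
[→I]  ⊢ (p1 → (p3 ∨ p1))
  [∨I₂] p1 ⊢ (p3 ∨ p1)
    [Ax] p1 ⊢ p1

Result: YES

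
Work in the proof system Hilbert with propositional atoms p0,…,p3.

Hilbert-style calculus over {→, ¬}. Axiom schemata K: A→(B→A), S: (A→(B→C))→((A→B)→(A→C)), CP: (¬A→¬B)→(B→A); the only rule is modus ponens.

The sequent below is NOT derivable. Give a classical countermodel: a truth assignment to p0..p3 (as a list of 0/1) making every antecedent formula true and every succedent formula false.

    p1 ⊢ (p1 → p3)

Enumerate valuations to refute Γ ⊢ Δ:
  v=0000: Γ:[p1=F] Δ:[(p1 → p3)=T] refutes=False
  v=0001: Γ:[p1=F] Δ:[(p1 → p3)=T] refutes=False
  v=0010: Γ:[p1=F] Δ:[(p1 → p3)=T] refutes=False
  v=0011: Γ:[p1=F] Δ:[(p1 → p3)=T] refutes=False
  v=0100: Γ:[p1=T] Δ:[(p1 → p3)=F] refutes=True  ← countermodel

Result: [0, 1, 0, 0]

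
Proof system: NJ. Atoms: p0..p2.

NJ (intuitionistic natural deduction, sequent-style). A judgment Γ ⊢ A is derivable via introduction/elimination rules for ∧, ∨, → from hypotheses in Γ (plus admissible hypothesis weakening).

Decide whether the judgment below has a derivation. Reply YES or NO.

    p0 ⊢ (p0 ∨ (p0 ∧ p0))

Derivation trace:
[∨I₂] p0 ⊢ (p0 ∨ (p0 ∧ p0))
  [∧I] p0 ⊢ (p0 ∧ p0)
    [Ax] p0 ⊢ p0
    [Ax] p0 ⊢ p0

Result: YES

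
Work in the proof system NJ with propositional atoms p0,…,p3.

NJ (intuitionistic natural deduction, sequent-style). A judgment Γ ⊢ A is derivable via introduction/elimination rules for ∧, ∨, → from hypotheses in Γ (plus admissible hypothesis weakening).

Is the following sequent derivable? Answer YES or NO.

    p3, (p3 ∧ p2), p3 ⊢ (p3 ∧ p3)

Proof tree:
[Wk] p3, (p3 ∧ p2), p3 ⊢ (p3 ∧ p3)
  [Wk] p3, (p3 ∧ p2) ⊢ (p3 ∧ p3)
    [∧I] p3 ⊢ (p3 ∧ p3)
      [Ax] p3 ⊢ p3
      [Ax] p3 ⊢ p3

Result: YES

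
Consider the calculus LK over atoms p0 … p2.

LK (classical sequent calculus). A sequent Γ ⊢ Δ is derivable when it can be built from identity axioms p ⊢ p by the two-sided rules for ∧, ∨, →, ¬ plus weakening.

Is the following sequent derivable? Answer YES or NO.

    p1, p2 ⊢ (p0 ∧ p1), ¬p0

Derivation trace:
[¬R] p1, p2 ⊢ (p0 ∧ p1), ¬p0
  [∧R] p1, p2, p0 ⊢ (p0 ∧ p1)
    [Ax] p0 ⊢ p0
    [WL] p1, p2 ⊢ p1
      [Ax] p1 ⊢ p1

Result: YES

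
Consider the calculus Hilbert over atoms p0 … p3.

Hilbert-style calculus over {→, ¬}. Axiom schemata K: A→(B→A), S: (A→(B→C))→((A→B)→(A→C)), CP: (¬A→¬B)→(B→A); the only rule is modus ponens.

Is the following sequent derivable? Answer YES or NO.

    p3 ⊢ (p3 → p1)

Enumerate valuations to refute Γ ⊢ Δ:
  v=0000: Γ:[p3=F] Δ:[(p3 → p1)=T] refutes=False
  v=0001: Γ:[p3=T] Δ:[(p3 → p1)=F] refutes=True  ← countermodel

Result: NO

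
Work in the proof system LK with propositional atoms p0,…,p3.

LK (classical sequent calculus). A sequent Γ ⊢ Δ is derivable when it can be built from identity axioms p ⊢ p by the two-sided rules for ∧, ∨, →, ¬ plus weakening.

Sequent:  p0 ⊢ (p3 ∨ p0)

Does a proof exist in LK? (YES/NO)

Derivation trace:
[∨R] p0 ⊢ (p3 ∨ p0)
  [WR] p0 ⊢ p0, p3
    [Ax] p0 ⊢ p0

Result: YES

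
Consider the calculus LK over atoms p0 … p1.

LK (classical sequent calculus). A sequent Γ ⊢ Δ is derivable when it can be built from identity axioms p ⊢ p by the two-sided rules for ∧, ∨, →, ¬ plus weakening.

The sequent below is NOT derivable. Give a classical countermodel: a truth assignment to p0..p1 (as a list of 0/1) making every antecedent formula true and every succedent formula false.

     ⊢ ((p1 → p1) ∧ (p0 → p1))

Truth-table refutation:
  v=00: Γ:[] Δ:[((p1 → p1) ∧ (p0 → p1))=T] refutes=False
  v=01: Γ:[] Δ:[((p1 → p1) ∧ (p0 → p1))=T] refutes=False
  v=10: Γ:[] Δ:[((p1 → p1) ∧ (p0 → p1))=F] refutes=True  ← countermodel

Result: [1, 0]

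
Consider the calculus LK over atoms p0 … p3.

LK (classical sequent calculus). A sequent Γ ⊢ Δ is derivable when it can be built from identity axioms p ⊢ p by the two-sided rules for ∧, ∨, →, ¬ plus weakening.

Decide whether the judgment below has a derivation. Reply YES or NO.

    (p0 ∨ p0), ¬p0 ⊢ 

Derivation trace:
[¬L] (p0 ∨ p0), ¬p0 ⊢ 
  [∨L] (p0 ∨ p0) ⊢ p0
    [Ax] p0 ⊢ p0
    [Ax] p0 ⊢ p0

Result: YES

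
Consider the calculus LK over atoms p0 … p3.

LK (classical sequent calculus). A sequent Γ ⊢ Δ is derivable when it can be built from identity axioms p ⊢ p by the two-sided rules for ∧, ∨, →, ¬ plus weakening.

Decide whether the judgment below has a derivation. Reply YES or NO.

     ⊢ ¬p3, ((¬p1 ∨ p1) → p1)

Enumerate valuations to refute Γ ⊢ Δ:
  v=0000: Γ:[] Δ:[¬p3=T, ((¬p1 ∨ p1) → p1)=F] refutes=False
  v=0001: Γ:[] Δ:[¬p3=F, ((¬p1 ∨ p1) → p1)=F] refutes=True  ← countermodel

Result: NO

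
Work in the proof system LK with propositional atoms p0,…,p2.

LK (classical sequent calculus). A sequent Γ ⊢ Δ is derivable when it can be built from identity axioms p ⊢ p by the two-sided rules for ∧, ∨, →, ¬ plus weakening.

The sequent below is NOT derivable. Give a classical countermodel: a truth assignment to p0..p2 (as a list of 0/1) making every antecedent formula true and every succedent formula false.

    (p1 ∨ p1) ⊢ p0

Enumerate valuations to refute Γ ⊢ Δ:
  v=000: Γ:[(p1 ∨ p1)=F] Δ:[p0=F] refutes=False
  v=001: Γ:[(p1 ∨ p1)=F] Δ:[p0=F] refutes=False
  v=010: Γ:[(p1 ∨ p1)=T] Δ:[p0=F] refutes=True  ← countermodel

Result: [0, 1, 0]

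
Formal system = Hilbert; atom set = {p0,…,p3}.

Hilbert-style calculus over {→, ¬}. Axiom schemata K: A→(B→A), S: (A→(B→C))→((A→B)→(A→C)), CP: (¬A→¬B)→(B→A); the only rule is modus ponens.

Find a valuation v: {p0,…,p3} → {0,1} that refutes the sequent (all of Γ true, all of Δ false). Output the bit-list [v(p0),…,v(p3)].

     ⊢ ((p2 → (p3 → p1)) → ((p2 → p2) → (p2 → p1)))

Search for a countermodel by truth-table:
  v=0000: Γ:[] Δ:[((p2 → (p3 → p1)) → ((p2 → p2) → (p2 → p1)))=T] refutes=False
  v=0001: Γ:[] Δ:[((p2 → (p3 → p1)) → ((p2 → p2) → (p2 → p1)))=T] refutes=False
  v=0010: Γ:[] Δ:[((p2 → (p3 → p1)) → ((p2 → p2) → (p2 → p1)))=F] refutes=True  ← countermodel

Result: [0, 0, 1, 0]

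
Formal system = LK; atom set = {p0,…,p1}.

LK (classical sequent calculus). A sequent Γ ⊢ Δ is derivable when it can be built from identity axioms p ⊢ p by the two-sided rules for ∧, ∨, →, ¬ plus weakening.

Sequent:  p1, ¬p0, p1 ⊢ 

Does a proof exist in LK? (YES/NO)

Enumerate valuations to refute Γ ⊢ Δ:
  v=00: Γ:[p1=F, ¬p0=T, p1=F] Δ:[] refutes=False
  v=01: Γ:[p1=T, ¬p0=T, p1=T] Δ:[] refutes=True  ← countermodel

Result: NO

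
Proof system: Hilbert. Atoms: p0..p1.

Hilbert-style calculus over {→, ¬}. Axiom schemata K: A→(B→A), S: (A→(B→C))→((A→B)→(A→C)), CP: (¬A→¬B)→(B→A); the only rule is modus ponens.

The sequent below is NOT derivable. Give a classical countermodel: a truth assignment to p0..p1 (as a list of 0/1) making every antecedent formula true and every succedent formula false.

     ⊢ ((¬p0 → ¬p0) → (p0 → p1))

Search for a countermodel by truth-table:
  v=00: Γ:[] Δ:[((¬p0 → ¬p0) → (p0 → p1))=T] refutes=False
  v=01: Γ:[] Δ:[((¬p0 → ¬p0) → (p0 → p1))=T] refutes=False
  v=10: Γ:[] Δ:[((¬p0 → ¬p0) → (p0 → p1))=F] refutes=True  ← countermodel

Result: [1, 0]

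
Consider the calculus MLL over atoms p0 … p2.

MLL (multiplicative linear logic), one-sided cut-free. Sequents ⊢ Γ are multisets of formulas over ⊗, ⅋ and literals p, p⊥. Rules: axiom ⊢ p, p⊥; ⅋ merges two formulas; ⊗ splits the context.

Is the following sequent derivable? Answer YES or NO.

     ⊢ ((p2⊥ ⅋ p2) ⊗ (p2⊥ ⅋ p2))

Derivation trace:
[⊗]  ⊢ ((p2⊥ ⅋ p2) ⊗ (p2⊥ ⅋ p2))
  [⅋]  ⊢ (p2⊥ ⅋ p2)
    [Ax]  ⊢ p2, p2⊥
  [⅋]  ⊢ (p2⊥ ⅋ p2)
    [Ax]  ⊢ p2, p2⊥

Result: YES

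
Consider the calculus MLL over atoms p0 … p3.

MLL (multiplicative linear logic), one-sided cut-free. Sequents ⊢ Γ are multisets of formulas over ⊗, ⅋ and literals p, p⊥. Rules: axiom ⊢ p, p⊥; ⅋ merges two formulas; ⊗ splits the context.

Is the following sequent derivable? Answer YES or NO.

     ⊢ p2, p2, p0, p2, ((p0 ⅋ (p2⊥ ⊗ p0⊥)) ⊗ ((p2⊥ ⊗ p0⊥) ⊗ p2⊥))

Derivation trace:
[⊗]  ⊢ p2, p2, p0, p2, ((p0 ⅋ (p2⊥ ⊗ p0⊥)) ⊗ ((p2⊥ ⊗ p0⊥) ⊗ p2⊥))
  [⅋]  ⊢ p2, (p0 ⅋ (p2⊥ ⊗ p0⊥))
    [⊗]  ⊢ p2, p0, (p2⊥ ⊗ p0⊥)
      [Ax]  ⊢ p2, p2⊥
      [Ax]  ⊢ p0, p0⊥
  [⊗]  ⊢ p2, p0, p2, ((p2⊥ ⊗ p0⊥) ⊗ p2⊥)
    [⊗]  ⊢ p2, p0, (p2⊥ ⊗ p0⊥)
      [Ax]  ⊢ p2, p2⊥
      [Ax]  ⊢ p0, p0⊥
    [Ax]  ⊢ p2, p2⊥

Result: YES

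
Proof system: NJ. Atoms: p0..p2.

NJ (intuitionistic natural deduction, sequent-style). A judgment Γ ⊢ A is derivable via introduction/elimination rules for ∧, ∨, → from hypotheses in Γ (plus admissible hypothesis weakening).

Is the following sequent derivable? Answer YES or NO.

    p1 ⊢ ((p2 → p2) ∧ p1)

Derivation (root first):
[∧I] p1 ⊢ ((p2 → p2) ∧ p1)
  [→I]  ⊢ (p2 → p2)
    [Ax] p2 ⊢ p2
  [Ax] p1 ⊢ p1

Result: YES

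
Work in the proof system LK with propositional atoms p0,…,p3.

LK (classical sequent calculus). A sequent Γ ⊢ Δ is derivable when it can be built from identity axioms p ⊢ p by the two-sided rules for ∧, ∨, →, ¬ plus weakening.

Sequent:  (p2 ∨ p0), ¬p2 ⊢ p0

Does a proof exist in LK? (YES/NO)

Derivation trace:
[¬L] (p2 ∨ p0), ¬p2 ⊢ p0
  [∨L] (p2 ∨ p0) ⊢ p2, p0
    [Ax] p2 ⊢ p2
    [Ax] p0 ⊢ p0

Result: YES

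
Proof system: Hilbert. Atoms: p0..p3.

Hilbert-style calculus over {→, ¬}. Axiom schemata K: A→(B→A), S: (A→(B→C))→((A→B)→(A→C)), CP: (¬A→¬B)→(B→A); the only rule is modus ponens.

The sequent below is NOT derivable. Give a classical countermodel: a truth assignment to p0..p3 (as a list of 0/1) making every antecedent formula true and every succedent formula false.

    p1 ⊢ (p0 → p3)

Search for a countermodel by truth-table:
  v=0000: Γ:[p1=F] Δ:[(p0 → p3)=T] refutes=False
  v=0001: Γ:[p1=F] Δ:[(p0 → p3)=T] refutes=False
  v=0010: Γ:[p1=F] Δ:[(p0 → p3)=T] refutes=False
  v=0011: Γ:[p1=F] Δ:[(p0 → p3)=T] refutes=False
  v=0100: Γ:[p1=T] Δ:[(p0 → p3)=T] refutes=False
  v=0101: Γ:[p1=T] Δ:[(p0 → p3)=T] refutes=False
  v=0110: Γ:[p1=T] Δ:[(p0 → p3)=T] refutes=False
  v=0111: Γ:[p1=T] Δ:[(p0 → p3)=T] refutes=False
  v=1000: Γ:[p1=F] Δ:[(p0 → p3)=F] refutes=False
  v=1001: Γ:[p1=F] Δ:[(p0 → p3)=T] refutes=False
  v=1010: Γ:[p1=F] Δ:[(p0 → p3)=F] refutes=False
  v=1011: Γ:[p1=F] Δ:[(p0 → p3)=T] refutes=False
  v=1100: Γ:[p1=T] Δ:[(p0 → p3)=F] refutes=True  ← countermodel

Result: [1, 1, 0, 0]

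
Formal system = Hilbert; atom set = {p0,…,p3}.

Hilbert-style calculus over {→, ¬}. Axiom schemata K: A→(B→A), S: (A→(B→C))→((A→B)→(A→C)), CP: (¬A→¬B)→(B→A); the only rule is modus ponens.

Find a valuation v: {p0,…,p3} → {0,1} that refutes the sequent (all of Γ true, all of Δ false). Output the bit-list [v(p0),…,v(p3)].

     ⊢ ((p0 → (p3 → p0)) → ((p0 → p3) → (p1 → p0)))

Truth-table refutation:
  v=0000: Γ:[] Δ:[((p0 → (p3 → p0)) → ((p0 → p3) → (p1 → p0)))=T] refutes=False
  v=0001: Γ:[] Δ:[((p0 → (p3 → p0)) → ((p0 → p3) → (p1 → p0)))=T] refutes=False
  v=0010: Γ:[] Δ:[((p0 → (p3 → p0)) → ((p0 → p3) → (p1 → p0)))=T] refutes=False
  v=0011: Γ:[] Δ:[((p0 → (p3 → p0)) → ((p0 → p3) → (p1 → p0)))=T] refutes=False
  v=0100: Γ:[] Δ:[((p0 → (p3 → p0)) → ((p0 → p3) → (p1 → p0)))=F] refutes=True  ← countermodel

Result: [0, 1, 0, 0]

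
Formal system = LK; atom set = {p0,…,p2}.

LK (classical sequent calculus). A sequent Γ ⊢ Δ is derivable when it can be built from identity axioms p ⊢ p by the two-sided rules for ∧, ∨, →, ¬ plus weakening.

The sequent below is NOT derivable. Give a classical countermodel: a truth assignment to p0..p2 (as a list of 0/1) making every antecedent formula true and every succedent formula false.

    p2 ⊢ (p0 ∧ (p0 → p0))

Search for a countermodel by truth-table:
  v=000: Γ:[p2=F] Δ:[(p0 ∧ (p0 → p0))=F] refutes=False
  v=001: Γ:[p2=T] Δ:[(p0 ∧ (p0 → p0))=F] refutes=True  ← countermodel

Result: [0, 0, 1]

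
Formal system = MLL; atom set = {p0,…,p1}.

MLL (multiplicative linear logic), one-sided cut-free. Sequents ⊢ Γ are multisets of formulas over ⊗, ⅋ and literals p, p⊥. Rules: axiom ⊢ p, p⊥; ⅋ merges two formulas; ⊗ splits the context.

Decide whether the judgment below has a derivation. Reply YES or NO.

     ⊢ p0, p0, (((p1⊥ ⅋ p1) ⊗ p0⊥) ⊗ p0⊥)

Derivation (root first):
[⊗]  ⊢ p0, p0, (((p1⊥ ⅋ p1) ⊗ p0⊥) ⊗ p0⊥)
  [⊗]  ⊢ p0, ((p1⊥ ⅋ p1) ⊗ p0⊥)
    [⅋]  ⊢ (p1⊥ ⅋ p1)
      [Ax]  ⊢ p1, p1⊥
    [Ax]  ⊢ p0, p0⊥
  [Ax]  ⊢ p0, p0⊥

Result: YES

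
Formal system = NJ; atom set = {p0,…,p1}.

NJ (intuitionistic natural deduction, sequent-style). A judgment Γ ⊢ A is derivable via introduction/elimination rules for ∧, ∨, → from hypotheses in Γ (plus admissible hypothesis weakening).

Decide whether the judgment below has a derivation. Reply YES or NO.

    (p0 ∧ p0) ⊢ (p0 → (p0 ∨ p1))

Derivation (root first):
[→I] (p0 ∧ p0) ⊢ (p0 → (p0 ∨ p1))
  [∨I₁] p0, (p0 ∧ p0) ⊢ (p0 ∨ p1)
    [Wk] p0, (p0 ∧ p0) ⊢ p0
      [Ax] p0 ⊢ p0

Result: YES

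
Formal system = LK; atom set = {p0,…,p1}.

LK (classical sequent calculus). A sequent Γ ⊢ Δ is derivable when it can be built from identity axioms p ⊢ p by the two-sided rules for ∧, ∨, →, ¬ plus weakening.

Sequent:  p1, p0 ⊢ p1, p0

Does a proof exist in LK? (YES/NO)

Derivation (root first):
[WR] p1, p0 ⊢ p1, p0
  [WL] p1, p0 ⊢ p1
    [Ax] p1 ⊢ p1

Result: YES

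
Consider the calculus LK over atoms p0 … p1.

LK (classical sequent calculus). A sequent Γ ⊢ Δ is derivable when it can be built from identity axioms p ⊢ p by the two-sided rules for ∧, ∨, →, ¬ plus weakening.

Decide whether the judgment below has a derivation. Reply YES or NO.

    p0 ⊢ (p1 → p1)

Derivation (root first):
[WL] p0 ⊢ (p1 → p1)
  [→R]  ⊢ (p1 → p1)
    [Ax] p1 ⊢ p1

Result: YES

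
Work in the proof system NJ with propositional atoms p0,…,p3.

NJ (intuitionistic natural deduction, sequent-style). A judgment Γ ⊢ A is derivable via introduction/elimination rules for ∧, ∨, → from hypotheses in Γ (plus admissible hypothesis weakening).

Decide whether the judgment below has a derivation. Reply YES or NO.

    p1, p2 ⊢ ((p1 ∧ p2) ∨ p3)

Derivation trace:
[∨I₁] p1, p2 ⊢ ((p1 ∧ p2) ∨ p3)
  [∧I] p1, p2 ⊢ (p1 ∧ p2)
    [Ax] p1 ⊢ p1
    [Ax] p2 ⊢ p2

Result: YES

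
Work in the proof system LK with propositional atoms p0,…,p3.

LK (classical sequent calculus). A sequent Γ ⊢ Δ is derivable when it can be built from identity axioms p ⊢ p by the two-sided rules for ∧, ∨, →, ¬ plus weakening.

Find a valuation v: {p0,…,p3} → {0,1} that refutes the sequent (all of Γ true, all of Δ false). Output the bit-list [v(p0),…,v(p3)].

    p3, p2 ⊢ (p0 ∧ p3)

Enumerate valuations to refute Γ ⊢ Δ:
  v=0000: Γ:[p3=F, p2=F] Δ:[(p0 ∧ p3)=F] refutes=False
  v=0001: Γ:[p3=T, p2=F] Δ:[(p0 ∧ p3)=F] refutes=False
  v=0010: Γ:[p3=F, p2=T] Δ:[(p0 ∧ p3)=F] refutes=False
  v=0011: Γ:[p3=T, p2=T] Δ:[(p0 ∧ p3)=F] refutes=True  ← countermodel

Result: [0, 0, 1, 1]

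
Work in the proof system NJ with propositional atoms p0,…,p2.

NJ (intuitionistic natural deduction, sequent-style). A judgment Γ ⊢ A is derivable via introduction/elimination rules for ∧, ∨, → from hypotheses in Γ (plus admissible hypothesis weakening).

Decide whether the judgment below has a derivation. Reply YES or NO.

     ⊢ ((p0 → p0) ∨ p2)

Derivation (root first):
[∨I₁]  ⊢ ((p0 → p0) ∨ p2)
  [→I]  ⊢ (p0 → p0)
    [Ax] p0 ⊢ p0

Result: YES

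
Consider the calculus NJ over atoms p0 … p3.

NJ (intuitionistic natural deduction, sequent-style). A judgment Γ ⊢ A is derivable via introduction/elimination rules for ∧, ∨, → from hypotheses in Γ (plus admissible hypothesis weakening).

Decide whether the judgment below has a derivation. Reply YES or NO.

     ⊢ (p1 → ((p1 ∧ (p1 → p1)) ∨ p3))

Derivation trace:
[→I]  ⊢ (p1 → ((p1 ∧ (p1 → p1)) ∨ p3))
  [∨I₁] p1 ⊢ ((p1 ∧ (p1 → p1)) ∨ p3)
    [∧I] p1 ⊢ (p1 ∧ (p1 → p1))
      [Wk] p1, p1 ⊢ p1
        [Ax] p1 ⊢ p1
      [→I]  ⊢ (p1 → p1)
        [Ax] p1 ⊢ p1

Result: YES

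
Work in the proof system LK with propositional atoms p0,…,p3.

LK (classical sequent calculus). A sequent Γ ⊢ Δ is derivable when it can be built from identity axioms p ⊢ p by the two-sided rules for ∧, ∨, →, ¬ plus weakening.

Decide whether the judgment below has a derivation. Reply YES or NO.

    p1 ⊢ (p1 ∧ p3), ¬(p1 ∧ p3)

Proof tree:
[WL] p1 ⊢ (p1 ∧ p3), ¬(p1 ∧ p3)
  [¬R]  ⊢ (p1 ∧ p3), ¬(p1 ∧ p3)
    [∧L] (p1 ∧ p3) ⊢ (p1 ∧ p3)
      [∧R] p1, p3 ⊢ (p1 ∧ p3)
        [Ax] p1 ⊢ p1
        [Ax] p3 ⊢ p3

Result: YES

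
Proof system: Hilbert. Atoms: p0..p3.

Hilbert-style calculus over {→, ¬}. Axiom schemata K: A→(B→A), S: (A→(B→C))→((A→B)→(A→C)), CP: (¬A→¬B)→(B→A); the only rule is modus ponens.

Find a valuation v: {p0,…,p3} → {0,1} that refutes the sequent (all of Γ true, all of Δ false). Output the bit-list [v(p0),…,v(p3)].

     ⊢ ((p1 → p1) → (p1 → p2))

Enumerate valuations to refute Γ ⊢ Δ:
  v=0000: Γ:[] Δ:[((p1 → p1) → (p1 → p2))=T] refutes=False
  v=0001: Γ:[] Δ:[((p1 → p1) → (p1 → p2))=T] refutes=False
  v=0010: Γ:[] Δ:[((p1 → p1) → (p1 → p2))=T] refutes=False
  v=0011: Γ:[] Δ:[((p1 → p1) → (p1 → p2))=T] refutes=False
  v=0100: Γ:[] Δ:[((p1 → p1) → (p1 → p2))=F] refutes=True  ← countermodel

Result: [0, 1, 0, 0]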